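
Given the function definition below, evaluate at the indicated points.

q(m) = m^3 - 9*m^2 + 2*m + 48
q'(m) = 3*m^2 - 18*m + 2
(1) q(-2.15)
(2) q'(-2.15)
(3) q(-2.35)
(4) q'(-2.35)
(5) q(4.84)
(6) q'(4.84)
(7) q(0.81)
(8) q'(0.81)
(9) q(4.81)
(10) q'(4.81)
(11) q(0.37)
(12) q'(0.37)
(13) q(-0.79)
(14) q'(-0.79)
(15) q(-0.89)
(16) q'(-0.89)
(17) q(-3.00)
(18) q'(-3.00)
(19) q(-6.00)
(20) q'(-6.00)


(1) = -7.84
(2) = 54.57
(3) = -19.38
(4) = 60.87
(5) = -39.77
(6) = -14.84
(7) = 44.25
(8) = -10.61
(9) = -39.32
(10) = -15.17
(11) = 47.56
(12) = -4.25
(13) = 40.31
(14) = 18.09
(15) = 38.39
(16) = 20.40
(17) = -66.00
(18) = 83.00
(19) = -504.00
(20) = 218.00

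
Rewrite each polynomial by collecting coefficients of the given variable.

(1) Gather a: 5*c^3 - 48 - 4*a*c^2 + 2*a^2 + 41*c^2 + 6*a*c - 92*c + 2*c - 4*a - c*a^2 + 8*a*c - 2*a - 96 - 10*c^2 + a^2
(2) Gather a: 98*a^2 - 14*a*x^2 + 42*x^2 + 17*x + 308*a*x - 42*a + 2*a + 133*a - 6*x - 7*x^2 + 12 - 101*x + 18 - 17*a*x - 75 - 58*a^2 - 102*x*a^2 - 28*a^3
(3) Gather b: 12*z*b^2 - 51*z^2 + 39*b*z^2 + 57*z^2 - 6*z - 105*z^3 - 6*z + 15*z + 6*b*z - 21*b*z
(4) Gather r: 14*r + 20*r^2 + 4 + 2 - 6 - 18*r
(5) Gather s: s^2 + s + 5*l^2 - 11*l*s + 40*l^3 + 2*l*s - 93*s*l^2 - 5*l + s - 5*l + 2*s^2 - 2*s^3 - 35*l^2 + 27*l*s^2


(1) = a^2*(3 - c) + a*(-4*c^2 + 14*c - 6) + 5*c^3 + 31*c^2 - 90*c - 144
(2) = -28*a^3 + a^2*(40 - 102*x) + a*(-14*x^2 + 291*x + 93) + 35*x^2 - 90*x - 45
(3) = 12*b^2*z + b*(39*z^2 - 15*z) - 105*z^3 + 6*z^2 + 3*z
(4) = 20*r^2 - 4*r
(5) = 40*l^3 - 30*l^2 - 10*l - 2*s^3 + s^2*(27*l + 3) + s*(-93*l^2 - 9*l + 2)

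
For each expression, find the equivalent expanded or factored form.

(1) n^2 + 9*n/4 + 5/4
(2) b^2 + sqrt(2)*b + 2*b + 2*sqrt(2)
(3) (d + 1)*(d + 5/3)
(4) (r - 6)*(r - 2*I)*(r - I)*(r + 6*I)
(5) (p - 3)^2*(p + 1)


(1) = (n + 1)*(n + 5/4)
(2) = (b + 2)*(b + sqrt(2))
(3) = d^2 + 8*d/3 + 5/3
(4) = r^4 - 6*r^3 + 3*I*r^3 + 16*r^2 - 18*I*r^2 - 96*r - 12*I*r + 72*I
(5) = p^3 - 5*p^2 + 3*p + 9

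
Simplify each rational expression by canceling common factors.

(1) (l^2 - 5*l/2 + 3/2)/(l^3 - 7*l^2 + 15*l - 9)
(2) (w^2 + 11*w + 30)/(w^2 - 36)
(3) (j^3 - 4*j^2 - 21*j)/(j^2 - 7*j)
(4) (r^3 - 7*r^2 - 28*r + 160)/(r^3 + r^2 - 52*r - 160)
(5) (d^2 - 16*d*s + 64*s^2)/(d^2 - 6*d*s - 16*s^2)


(1) = (2*l - 3)/(2*l^2 - 12*l + 18)
(2) = (w + 5)/(w - 6)
(3) = j + 3
(4) = (r - 4)/(r + 4)
(5) = (d - 8*s)/(d + 2*s)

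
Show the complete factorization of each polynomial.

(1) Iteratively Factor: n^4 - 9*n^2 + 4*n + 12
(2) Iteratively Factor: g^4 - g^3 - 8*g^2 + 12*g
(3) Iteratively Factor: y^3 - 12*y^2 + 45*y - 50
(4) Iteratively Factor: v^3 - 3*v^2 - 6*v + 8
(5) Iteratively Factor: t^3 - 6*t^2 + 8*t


(1) = (n - 2)*(n^3 + 2*n^2 - 5*n - 6) = (n - 2)*(n + 3)*(n^2 - n - 2) = (n - 2)*(n + 1)*(n + 3)*(n - 2)
(2) = (g + 3)*(g^3 - 4*g^2 + 4*g) = g*(g + 3)*(g^2 - 4*g + 4) = g*(g - 2)*(g + 3)*(g - 2)
(3) = (y - 5)*(y^2 - 7*y + 10) = (y - 5)*(y - 2)*(y - 5)
(4) = (v + 2)*(v^2 - 5*v + 4) = (v - 4)*(v + 2)*(v - 1)
(5) = (t - 2)*(t^2 - 4*t) = (t - 4)*(t - 2)*(t)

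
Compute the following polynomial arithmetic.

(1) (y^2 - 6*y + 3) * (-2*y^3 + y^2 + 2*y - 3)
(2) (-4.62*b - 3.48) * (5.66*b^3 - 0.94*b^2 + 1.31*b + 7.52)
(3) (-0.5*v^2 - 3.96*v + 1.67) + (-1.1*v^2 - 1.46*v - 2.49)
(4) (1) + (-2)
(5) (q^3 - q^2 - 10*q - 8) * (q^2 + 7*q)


(1) = -2*y^5 + 13*y^4 - 10*y^3 - 12*y^2 + 24*y - 9
(2) = -26.1492*b^4 - 15.354*b^3 - 2.781*b^2 - 39.3012*b - 26.1696
(3) = -1.6*v^2 - 5.42*v - 0.82
(4) = -1
(5) = q^5 + 6*q^4 - 17*q^3 - 78*q^2 - 56*q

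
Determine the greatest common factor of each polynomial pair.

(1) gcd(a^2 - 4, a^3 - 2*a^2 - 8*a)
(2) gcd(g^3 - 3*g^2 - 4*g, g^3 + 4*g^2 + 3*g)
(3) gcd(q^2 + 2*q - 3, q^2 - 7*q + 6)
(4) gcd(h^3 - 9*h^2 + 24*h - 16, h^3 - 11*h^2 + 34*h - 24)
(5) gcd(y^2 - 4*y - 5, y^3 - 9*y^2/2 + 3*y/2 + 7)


(1) = gcd((a - 2)*(a + 2), a*(a - 4)*(a + 2)) = a + 2
(2) = gcd(g*(g - 4)*(g + 1), g*(g + 1)*(g + 3)) = g^2 + g
(3) = gcd((q - 1)*(q + 3), (q - 6)*(q - 1)) = q - 1
(4) = gcd((h - 4)^2*(h - 1), (h - 6)*(h - 4)*(h - 1)) = h^2 - 5*h + 4
(5) = y + 1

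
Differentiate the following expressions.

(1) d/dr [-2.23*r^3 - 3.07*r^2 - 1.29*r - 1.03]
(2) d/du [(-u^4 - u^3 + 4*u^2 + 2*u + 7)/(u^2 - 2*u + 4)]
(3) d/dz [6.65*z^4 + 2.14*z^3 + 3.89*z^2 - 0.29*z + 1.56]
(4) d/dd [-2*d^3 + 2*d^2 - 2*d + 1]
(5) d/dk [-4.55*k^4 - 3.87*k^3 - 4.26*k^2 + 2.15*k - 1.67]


(1) = -6.69*r^2 - 6.14*r - 1.29
(2) = (-2*u^5 + 5*u^4 - 12*u^3 - 22*u^2 + 18*u + 22)/(u^4 - 4*u^3 + 12*u^2 - 16*u + 16)
(3) = 26.6*z^3 + 6.42*z^2 + 7.78*z - 0.29
(4) = -6*d^2 + 4*d - 2
(5) = -18.2*k^3 - 11.61*k^2 - 8.52*k + 2.15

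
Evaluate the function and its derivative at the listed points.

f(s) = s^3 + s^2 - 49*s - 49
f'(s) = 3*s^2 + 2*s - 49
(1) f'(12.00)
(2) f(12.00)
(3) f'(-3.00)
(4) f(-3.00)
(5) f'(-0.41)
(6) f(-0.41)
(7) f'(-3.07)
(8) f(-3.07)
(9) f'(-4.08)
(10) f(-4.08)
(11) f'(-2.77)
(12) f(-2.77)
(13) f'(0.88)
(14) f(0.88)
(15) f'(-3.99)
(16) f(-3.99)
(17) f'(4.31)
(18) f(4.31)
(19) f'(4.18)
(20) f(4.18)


(1) = 407.00
(2) = 1235.00
(3) = -28.00
(4) = 80.00
(5) = -49.32
(6) = -28.81
(7) = -26.87
(8) = 81.92
(9) = -7.22
(10) = 99.65
(11) = -31.52
(12) = 73.15
(13) = -44.92
(14) = -90.66
(15) = -9.22
(16) = 98.91
(17) = 15.35
(18) = -161.55
(19) = 11.78
(20) = -163.31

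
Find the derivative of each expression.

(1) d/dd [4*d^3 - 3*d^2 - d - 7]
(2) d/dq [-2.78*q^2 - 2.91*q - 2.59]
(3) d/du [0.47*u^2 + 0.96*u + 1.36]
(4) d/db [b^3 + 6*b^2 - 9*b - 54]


(1) = 12*d^2 - 6*d - 1
(2) = -5.56*q - 2.91
(3) = 0.94*u + 0.96
(4) = 3*b^2 + 12*b - 9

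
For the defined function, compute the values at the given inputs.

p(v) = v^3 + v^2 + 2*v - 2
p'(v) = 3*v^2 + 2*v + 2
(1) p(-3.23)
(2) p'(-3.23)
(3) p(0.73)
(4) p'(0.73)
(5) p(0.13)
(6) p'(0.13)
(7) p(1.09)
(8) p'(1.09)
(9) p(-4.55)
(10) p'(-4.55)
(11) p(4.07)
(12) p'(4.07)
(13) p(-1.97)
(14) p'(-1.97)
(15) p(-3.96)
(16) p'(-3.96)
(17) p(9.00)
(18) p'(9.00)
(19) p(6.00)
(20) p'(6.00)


(1) = -31.73
(2) = 26.84
(3) = 0.38
(4) = 5.06
(5) = -1.72
(6) = 2.31
(7) = 2.66
(8) = 7.74
(9) = -84.59
(10) = 55.01
(11) = 90.12
(12) = 59.83
(13) = -9.70
(14) = 9.70
(15) = -56.34
(16) = 41.12
(17) = 826.00
(18) = 263.00
(19) = 262.00
(20) = 122.00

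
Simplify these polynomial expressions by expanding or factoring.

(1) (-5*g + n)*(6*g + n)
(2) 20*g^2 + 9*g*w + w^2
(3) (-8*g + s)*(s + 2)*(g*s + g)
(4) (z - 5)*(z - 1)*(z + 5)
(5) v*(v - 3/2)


(1) = -30*g^2 + g*n + n^2
(2) = (4*g + w)*(5*g + w)
(3) = -8*g^2*s^2 - 24*g^2*s - 16*g^2 + g*s^3 + 3*g*s^2 + 2*g*s
(4) = z^3 - z^2 - 25*z + 25
(5) = v^2 - 3*v/2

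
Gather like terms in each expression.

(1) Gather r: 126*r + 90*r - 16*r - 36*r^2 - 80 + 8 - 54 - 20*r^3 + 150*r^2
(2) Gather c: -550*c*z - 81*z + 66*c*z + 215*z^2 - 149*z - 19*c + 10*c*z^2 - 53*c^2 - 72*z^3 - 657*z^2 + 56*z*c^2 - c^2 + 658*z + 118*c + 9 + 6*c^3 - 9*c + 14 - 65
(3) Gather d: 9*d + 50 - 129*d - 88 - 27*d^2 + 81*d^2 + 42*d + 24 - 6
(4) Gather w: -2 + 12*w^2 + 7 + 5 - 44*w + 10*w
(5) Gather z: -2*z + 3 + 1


(1) = -20*r^3 + 114*r^2 + 200*r - 126
(2) = 6*c^3 + c^2*(56*z - 54) + c*(10*z^2 - 484*z + 90) - 72*z^3 - 442*z^2 + 428*z - 42
(3) = 54*d^2 - 78*d - 20
(4) = 12*w^2 - 34*w + 10
(5) = 4 - 2*z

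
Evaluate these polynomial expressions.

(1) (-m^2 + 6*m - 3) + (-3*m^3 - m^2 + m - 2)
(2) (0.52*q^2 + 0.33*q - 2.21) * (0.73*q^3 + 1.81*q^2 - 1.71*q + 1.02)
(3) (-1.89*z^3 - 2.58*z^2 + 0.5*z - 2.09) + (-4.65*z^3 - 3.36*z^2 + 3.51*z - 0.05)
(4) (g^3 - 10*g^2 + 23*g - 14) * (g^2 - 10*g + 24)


(1) = -3*m^3 - 2*m^2 + 7*m - 5
(2) = 0.3796*q^5 + 1.1821*q^4 - 1.9052*q^3 - 4.034*q^2 + 4.1157*q - 2.2542
(3) = -6.54*z^3 - 5.94*z^2 + 4.01*z - 2.14
(4) = g^5 - 20*g^4 + 147*g^3 - 484*g^2 + 692*g - 336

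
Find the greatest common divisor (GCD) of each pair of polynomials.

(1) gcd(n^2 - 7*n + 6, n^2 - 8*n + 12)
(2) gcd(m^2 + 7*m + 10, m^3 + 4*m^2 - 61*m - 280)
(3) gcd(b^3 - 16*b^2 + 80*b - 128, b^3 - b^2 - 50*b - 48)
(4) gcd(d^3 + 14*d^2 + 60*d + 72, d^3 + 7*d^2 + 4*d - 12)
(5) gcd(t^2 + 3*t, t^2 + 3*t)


(1) = gcd((n - 6)*(n - 1), (n - 6)*(n - 2)) = n - 6
(2) = m + 5
(3) = b - 8
(4) = d^2 + 8*d + 12
(5) = t^2 + 3*t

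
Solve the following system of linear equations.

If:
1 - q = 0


Then:
q = 1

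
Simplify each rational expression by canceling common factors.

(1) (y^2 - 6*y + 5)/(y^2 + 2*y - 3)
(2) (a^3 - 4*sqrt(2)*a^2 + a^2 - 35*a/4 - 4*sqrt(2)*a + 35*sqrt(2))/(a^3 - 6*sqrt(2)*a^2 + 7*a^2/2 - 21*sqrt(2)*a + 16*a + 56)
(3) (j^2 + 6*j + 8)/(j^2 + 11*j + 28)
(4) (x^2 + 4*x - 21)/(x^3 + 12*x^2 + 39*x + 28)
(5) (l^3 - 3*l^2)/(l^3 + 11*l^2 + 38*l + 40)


(1) = (y - 5)/(y + 3)
(2) = (8*a - 20)/(8*a - 16*sqrt(2))
(3) = (j + 2)/(j + 7)
(4) = (x - 3)/(x^2 + 5*x + 4)
(5) = (l^3 - 3*l^2)/(l^3 + 11*l^2 + 38*l + 40)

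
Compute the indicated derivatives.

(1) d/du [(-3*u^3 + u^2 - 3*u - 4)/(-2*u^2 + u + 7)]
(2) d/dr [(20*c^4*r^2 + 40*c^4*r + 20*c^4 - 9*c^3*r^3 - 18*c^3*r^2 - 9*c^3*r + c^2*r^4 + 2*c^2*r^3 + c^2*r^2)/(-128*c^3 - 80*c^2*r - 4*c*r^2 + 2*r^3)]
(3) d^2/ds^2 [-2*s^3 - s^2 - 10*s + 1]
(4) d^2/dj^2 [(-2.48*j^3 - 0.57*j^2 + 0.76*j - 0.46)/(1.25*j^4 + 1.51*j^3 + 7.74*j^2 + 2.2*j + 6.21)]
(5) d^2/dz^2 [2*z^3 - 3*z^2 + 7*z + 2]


(1) = (6*u^4 - 6*u^3 - 68*u^2 - 2*u - 17)/(4*u^4 - 4*u^3 - 27*u^2 + 14*u + 49)
(2) = c^2*((40*c^2 + 4*c*r - 3*r^2)*(20*c^2*r^2 + 40*c^2*r + 20*c^2 - 9*c*r^3 - 18*c*r^2 - 9*c*r + r^4 + 2*r^3 + r^2) + (64*c^3 + 40*c^2*r + 2*c*r^2 - r^3)*(-40*c^2*r - 40*c^2 + 27*c*r^2 + 36*c*r + 9*c - 4*r^3 - 6*r^2 - 2*r))/(2*(64*c^3 + 40*c^2*r + 2*c*r^2 - r^3)^2)
(3) = -12*s - 2
(4) = (-7.75*j^9 - 5.34375*j^8 + 151.75875*j^7 + 170.45669*j^6 + 558.733116*j^5 + 344.674128*j^4 + 185.58001*j^3 - 256.09074*j^2 - 814.128516*j - 24.961946)/(1.953125*j^12 + 7.078125*j^11 + 44.831625*j^10 + 101.410951*j^9 + 331.621797*j^8 + 484.468338*j^7 + 1039.077267*j^6 + 955.252884*j^5 + 1496.856483*j^4 + 819.806653*j^3 + 985.627602*j^2 + 254.52306*j + 239.483061)
(5) = 12*z - 6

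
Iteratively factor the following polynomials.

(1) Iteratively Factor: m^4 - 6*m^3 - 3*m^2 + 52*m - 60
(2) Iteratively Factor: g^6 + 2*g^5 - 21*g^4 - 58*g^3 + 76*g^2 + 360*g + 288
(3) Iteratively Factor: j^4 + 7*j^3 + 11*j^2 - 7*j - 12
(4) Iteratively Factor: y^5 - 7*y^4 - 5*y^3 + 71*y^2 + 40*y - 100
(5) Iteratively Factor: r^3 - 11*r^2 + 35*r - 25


(1) = (m - 2)*(m^3 - 4*m^2 - 11*m + 30) = (m - 2)*(m + 3)*(m^2 - 7*m + 10) = (m - 5)*(m - 2)*(m + 3)*(m - 2)
(2) = (g - 4)*(g^5 + 6*g^4 + 3*g^3 - 46*g^2 - 108*g - 72) = (g - 4)*(g + 2)*(g^4 + 4*g^3 - 5*g^2 - 36*g - 36) = (g - 4)*(g + 2)^2*(g^3 + 2*g^2 - 9*g - 18) = (g - 4)*(g - 3)*(g + 2)^2*(g^2 + 5*g + 6) = (g - 4)*(g - 3)*(g + 2)^2*(g + 3)*(g + 2)
(3) = (j - 1)*(j^3 + 8*j^2 + 19*j + 12) = (j - 1)*(j + 1)*(j^2 + 7*j + 12) = (j - 1)*(j + 1)*(j + 4)*(j + 3)
(4) = (y + 2)*(y^4 - 9*y^3 + 13*y^2 + 45*y - 50) = (y + 2)^2*(y^3 - 11*y^2 + 35*y - 25) = (y - 5)*(y + 2)^2*(y^2 - 6*y + 5) = (y - 5)*(y - 1)*(y + 2)^2*(y - 5)
(5) = (r - 1)*(r^2 - 10*r + 25) = (r - 5)*(r - 1)*(r - 5)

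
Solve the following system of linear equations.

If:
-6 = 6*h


Then:
h = -1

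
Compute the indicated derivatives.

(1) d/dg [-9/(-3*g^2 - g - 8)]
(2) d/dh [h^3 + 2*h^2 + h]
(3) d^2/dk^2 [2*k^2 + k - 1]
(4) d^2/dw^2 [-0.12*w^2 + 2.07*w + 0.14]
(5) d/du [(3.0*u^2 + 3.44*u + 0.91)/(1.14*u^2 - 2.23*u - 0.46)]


(1) = 9*(-6*g - 1)/(3*g^2 + g + 8)^2
(2) = 3*h^2 + 4*h + 1
(3) = 4
(4) = -0.240000000000000
(5) = (-10.6116*u^2 - 4.8348*u + 0.4469)/(1.2996*u^4 - 5.0844*u^3 + 3.9241*u^2 + 2.0516*u + 0.2116)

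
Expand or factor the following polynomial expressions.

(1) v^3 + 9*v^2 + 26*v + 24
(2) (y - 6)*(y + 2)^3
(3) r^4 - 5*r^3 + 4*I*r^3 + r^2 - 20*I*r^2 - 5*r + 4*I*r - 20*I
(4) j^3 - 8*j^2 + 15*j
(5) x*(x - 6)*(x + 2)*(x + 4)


(1) = (v + 2)*(v + 3)*(v + 4)
(2) = y^4 - 24*y^2 - 64*y - 48
(3) = (r - 5)*(r - I)*(r + I)*(r + 4*I)
(4) = j*(j - 5)*(j - 3)
(5) = x^4 - 28*x^2 - 48*x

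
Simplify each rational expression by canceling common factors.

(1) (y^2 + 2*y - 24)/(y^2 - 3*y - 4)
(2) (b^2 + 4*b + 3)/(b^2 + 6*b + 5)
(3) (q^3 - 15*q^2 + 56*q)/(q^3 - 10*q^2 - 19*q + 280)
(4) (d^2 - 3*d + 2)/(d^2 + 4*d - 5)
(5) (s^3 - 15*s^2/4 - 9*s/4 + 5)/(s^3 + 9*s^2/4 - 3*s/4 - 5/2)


(1) = (y + 6)/(y + 1)
(2) = (b + 3)/(b + 5)
(3) = q/(q + 5)
(4) = (d - 2)/(d + 5)
(5) = (s - 4)/(s + 2)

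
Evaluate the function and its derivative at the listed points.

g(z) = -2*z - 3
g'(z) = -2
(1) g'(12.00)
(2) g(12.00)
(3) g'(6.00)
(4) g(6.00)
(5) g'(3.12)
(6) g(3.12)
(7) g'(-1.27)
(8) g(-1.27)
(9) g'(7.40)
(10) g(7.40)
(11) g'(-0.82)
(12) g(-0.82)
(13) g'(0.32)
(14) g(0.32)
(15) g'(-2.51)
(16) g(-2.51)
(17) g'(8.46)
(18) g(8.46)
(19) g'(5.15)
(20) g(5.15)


(1) = -2.00
(2) = -27.00
(3) = -2.00
(4) = -15.00
(5) = -2.00
(6) = -9.24
(7) = -2.00
(8) = -0.46
(9) = -2.00
(10) = -17.80
(11) = -2.00
(12) = -1.36
(13) = -2.00
(14) = -3.64
(15) = -2.00
(16) = 2.02
(17) = -2.00
(18) = -19.92
(19) = -2.00
(20) = -13.30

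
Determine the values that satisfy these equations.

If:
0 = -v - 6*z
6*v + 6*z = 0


Then:
v = 0
z = 0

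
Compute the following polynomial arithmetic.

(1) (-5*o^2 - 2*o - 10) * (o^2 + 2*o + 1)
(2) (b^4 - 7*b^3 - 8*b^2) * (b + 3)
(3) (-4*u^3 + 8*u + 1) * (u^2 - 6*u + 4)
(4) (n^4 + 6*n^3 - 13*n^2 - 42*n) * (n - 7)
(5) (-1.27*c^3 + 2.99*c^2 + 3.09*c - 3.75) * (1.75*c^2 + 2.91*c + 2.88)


(1) = -5*o^4 - 12*o^3 - 19*o^2 - 22*o - 10
(2) = b^5 - 4*b^4 - 29*b^3 - 24*b^2
(3) = -4*u^5 + 24*u^4 - 8*u^3 - 47*u^2 + 26*u + 4
(4) = n^5 - n^4 - 55*n^3 + 49*n^2 + 294*n
(5) = -2.2225*c^5 + 1.5368*c^4 + 10.4508*c^3 + 11.0406*c^2 - 2.0133*c - 10.8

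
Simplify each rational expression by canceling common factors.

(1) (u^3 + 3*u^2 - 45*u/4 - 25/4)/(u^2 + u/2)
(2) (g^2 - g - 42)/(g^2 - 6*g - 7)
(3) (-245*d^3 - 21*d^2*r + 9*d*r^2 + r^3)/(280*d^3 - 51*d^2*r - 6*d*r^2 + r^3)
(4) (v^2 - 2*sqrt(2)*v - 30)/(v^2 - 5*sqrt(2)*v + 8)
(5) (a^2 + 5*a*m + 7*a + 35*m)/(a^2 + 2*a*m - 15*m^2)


(1) = (2*u^2 + 5*u - 25)/(2*u)
(2) = (g + 6)/(g + 1)
(3) = (7*d + r)/(-8*d + r)
(4) = (v^2 - 2*sqrt(2)*v - 30)/(v^2 - 5*sqrt(2)*v + 8)
(5) = (a + 7)/(a - 3*m)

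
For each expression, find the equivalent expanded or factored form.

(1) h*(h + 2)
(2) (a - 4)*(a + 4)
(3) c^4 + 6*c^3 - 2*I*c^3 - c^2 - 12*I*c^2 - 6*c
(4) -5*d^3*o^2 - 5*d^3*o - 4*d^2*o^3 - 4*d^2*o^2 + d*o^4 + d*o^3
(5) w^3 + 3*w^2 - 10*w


(1) = h^2 + 2*h
(2) = a^2 - 16
(3) = c*(c + 6)*(c - I)^2
(4) = o*(-5*d + o)*(d + o)*(d*o + d)
(5) = w*(w - 2)*(w + 5)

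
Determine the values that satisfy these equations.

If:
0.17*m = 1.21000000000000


Then:
m = 7.12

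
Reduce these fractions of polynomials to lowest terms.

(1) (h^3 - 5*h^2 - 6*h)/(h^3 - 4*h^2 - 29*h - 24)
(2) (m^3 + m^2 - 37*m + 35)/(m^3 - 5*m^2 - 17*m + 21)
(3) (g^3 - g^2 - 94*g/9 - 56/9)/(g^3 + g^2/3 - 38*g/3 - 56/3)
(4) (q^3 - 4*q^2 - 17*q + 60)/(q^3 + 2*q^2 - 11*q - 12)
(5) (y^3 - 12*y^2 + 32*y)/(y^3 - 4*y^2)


(1) = (h^2 - 6*h)/(h^2 - 5*h - 24)
(2) = (m^2 + 2*m - 35)/(m^2 - 4*m - 21)
(3) = (3*g + 2)/(3*g + 6)
(4) = (q - 5)/(q + 1)
(5) = (y - 8)/y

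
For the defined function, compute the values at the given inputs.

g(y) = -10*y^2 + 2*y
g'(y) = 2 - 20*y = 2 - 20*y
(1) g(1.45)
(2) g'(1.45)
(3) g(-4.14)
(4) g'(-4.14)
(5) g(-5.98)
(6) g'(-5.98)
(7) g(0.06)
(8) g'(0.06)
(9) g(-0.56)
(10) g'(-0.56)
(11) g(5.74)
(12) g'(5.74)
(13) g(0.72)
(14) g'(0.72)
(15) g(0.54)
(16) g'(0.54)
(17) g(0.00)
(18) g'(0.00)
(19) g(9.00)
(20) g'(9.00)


(1) = -18.12
(2) = -27.00
(3) = -179.68
(4) = 84.80
(5) = -369.56
(6) = 121.60
(7) = 0.08
(8) = 0.80
(9) = -4.26
(10) = 13.20
(11) = -318.00
(12) = -112.80
(13) = -3.74
(14) = -12.40
(15) = -1.84
(16) = -8.80
(17) = 0.00
(18) = 2.00
(19) = -792.00
(20) = -178.00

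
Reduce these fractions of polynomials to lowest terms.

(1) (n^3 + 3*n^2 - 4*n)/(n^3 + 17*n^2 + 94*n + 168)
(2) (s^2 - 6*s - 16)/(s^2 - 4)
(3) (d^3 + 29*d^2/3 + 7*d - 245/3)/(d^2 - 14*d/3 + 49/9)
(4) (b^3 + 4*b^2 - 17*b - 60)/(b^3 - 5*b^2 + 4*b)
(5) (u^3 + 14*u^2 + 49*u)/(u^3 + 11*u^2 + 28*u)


(1) = (n^2 - n)/(n^2 + 13*n + 42)
(2) = (s - 8)/(s - 2)
(3) = (3*d^2 + 36*d + 105)/(3*d - 7)
(4) = (b^2 + 8*b + 15)/(b^2 - b)
(5) = (u + 7)/(u + 4)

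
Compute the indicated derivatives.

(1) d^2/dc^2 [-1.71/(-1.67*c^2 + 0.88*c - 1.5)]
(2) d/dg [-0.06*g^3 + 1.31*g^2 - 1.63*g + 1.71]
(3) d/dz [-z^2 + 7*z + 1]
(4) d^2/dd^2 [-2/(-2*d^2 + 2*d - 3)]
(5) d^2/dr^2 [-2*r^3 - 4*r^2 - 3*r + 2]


(1) = (-9.538038*c^2 + 5.026032*c + 1.71*(3.34*c - 0.88)*(6.68*c - 1.76) - 8.5671)/(1.67*c^2 - 0.88*c + 1.5)^3
(2) = -0.18*g^2 + 2.62*g - 1.63
(3) = 7 - 2*z
(4) = 8*(-2*d^2 + 2*d + 2*(2*d - 1)^2 - 3)/(2*d^2 - 2*d + 3)^3
(5) = -12*r - 8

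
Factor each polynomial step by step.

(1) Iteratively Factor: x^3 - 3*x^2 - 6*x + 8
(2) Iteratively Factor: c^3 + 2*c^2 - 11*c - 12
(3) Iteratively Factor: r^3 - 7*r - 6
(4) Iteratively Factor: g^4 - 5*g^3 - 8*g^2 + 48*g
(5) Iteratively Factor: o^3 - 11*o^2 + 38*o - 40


(1) = (x - 1)*(x^2 - 2*x - 8) = (x - 4)*(x - 1)*(x + 2)
(2) = (c - 3)*(c^2 + 5*c + 4) = (c - 3)*(c + 1)*(c + 4)
(3) = (r + 1)*(r^2 - r - 6) = (r + 1)*(r + 2)*(r - 3)
(4) = (g)*(g^3 - 5*g^2 - 8*g + 48) = g*(g - 4)*(g^2 - g - 12) = g*(g - 4)*(g + 3)*(g - 4)
(5) = (o - 4)*(o^2 - 7*o + 10) = (o - 4)*(o - 2)*(o - 5)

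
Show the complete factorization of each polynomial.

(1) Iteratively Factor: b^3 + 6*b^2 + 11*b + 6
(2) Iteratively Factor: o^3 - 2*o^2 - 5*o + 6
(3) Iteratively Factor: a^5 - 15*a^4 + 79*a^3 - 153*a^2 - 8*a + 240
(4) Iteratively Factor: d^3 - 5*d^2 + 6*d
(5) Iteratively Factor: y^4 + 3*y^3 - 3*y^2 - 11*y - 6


(1) = (b + 2)*(b^2 + 4*b + 3) = (b + 1)*(b + 2)*(b + 3)
(2) = (o + 2)*(o^2 - 4*o + 3) = (o - 1)*(o + 2)*(o - 3)
(3) = (a - 4)*(a^4 - 11*a^3 + 35*a^2 - 13*a - 60) = (a - 5)*(a - 4)*(a^3 - 6*a^2 + 5*a + 12) = (a - 5)*(a - 4)*(a + 1)*(a^2 - 7*a + 12) = (a - 5)*(a - 4)^2*(a + 1)*(a - 3)
(4) = (d)*(d^2 - 5*d + 6) = d*(d - 3)*(d - 2)
(5) = (y - 2)*(y^3 + 5*y^2 + 7*y + 3) = (y - 2)*(y + 1)*(y^2 + 4*y + 3) = (y - 2)*(y + 1)*(y + 3)*(y + 1)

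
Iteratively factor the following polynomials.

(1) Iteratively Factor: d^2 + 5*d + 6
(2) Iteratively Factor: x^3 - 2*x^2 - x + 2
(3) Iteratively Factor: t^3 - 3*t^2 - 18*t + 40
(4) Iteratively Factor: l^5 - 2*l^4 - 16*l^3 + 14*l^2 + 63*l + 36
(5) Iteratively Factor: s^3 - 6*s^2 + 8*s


(1) = (d + 3)*(d + 2)
(2) = (x - 2)*(x^2 - 1) = (x - 2)*(x + 1)*(x - 1)
(3) = (t + 4)*(t^2 - 7*t + 10) = (t - 2)*(t + 4)*(t - 5)
(4) = (l + 3)*(l^4 - 5*l^3 - l^2 + 17*l + 12) = (l - 3)*(l + 3)*(l^3 - 2*l^2 - 7*l - 4) = (l - 3)*(l + 1)*(l + 3)*(l^2 - 3*l - 4) = (l - 4)*(l - 3)*(l + 1)*(l + 3)*(l + 1)
(5) = (s - 4)*(s^2 - 2*s) = s*(s - 4)*(s - 2)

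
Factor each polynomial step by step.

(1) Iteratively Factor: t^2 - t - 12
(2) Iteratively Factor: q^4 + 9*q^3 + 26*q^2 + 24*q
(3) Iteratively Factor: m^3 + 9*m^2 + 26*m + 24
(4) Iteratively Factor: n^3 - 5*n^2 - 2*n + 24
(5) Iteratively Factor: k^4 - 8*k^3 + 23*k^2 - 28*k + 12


(1) = (t - 4)*(t + 3)
(2) = (q)*(q^3 + 9*q^2 + 26*q + 24) = q*(q + 2)*(q^2 + 7*q + 12) = q*(q + 2)*(q + 3)*(q + 4)
(3) = (m + 3)*(m^2 + 6*m + 8) = (m + 2)*(m + 3)*(m + 4)
(4) = (n - 4)*(n^2 - n - 6) = (n - 4)*(n + 2)*(n - 3)
(5) = (k - 2)*(k^3 - 6*k^2 + 11*k - 6) = (k - 2)*(k - 1)*(k^2 - 5*k + 6) = (k - 3)*(k - 2)*(k - 1)*(k - 2)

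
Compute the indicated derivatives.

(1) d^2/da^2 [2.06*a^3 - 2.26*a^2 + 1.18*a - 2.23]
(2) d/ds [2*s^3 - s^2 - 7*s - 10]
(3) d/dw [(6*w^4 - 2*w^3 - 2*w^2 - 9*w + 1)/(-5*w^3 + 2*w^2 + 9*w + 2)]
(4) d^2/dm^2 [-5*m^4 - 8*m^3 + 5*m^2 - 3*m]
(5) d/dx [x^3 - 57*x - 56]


(1) = 12.36*a - 4.52
(2) = 6*s^2 - 2*s - 7
(3) = (-30*w^6 + 24*w^5 + 148*w^4 - 78*w^3 + 3*w^2 - 12*w - 27)/(25*w^6 - 20*w^5 - 86*w^4 + 16*w^3 + 89*w^2 + 36*w + 4)
(4) = -60*m^2 - 48*m + 10
(5) = 3*x^2 - 57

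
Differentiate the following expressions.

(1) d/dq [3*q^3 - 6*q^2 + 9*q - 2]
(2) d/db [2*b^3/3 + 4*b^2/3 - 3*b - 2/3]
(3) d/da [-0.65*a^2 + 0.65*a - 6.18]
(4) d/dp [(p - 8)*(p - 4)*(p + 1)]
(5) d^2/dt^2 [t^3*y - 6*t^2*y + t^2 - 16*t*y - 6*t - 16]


(1) = 9*q^2 - 12*q + 9
(2) = 2*b^2 + 8*b/3 - 3
(3) = 0.65 - 1.3*a
(4) = 3*p^2 - 22*p + 20
(5) = 6*t*y - 12*y + 2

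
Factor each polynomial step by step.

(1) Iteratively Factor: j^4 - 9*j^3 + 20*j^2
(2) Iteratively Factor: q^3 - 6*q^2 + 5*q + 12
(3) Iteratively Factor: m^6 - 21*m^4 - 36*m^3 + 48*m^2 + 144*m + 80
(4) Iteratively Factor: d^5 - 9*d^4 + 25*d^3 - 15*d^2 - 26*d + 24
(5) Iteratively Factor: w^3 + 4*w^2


(1) = (j)*(j^3 - 9*j^2 + 20*j) = j*(j - 5)*(j^2 - 4*j) = j*(j - 5)*(j - 4)*(j)
(2) = (q + 1)*(q^2 - 7*q + 12) = (q - 4)*(q + 1)*(q - 3)
(3) = (m - 5)*(m^5 + 5*m^4 + 4*m^3 - 16*m^2 - 32*m - 16) = (m - 5)*(m + 2)*(m^4 + 3*m^3 - 2*m^2 - 12*m - 8) = (m - 5)*(m + 2)^2*(m^3 + m^2 - 4*m - 4) = (m - 5)*(m + 2)^3*(m^2 - m - 2) = (m - 5)*(m + 1)*(m + 2)^3*(m - 2)
(4) = (d - 1)*(d^4 - 8*d^3 + 17*d^2 + 2*d - 24) = (d - 1)*(d + 1)*(d^3 - 9*d^2 + 26*d - 24) = (d - 3)*(d - 1)*(d + 1)*(d^2 - 6*d + 8) = (d - 4)*(d - 3)*(d - 1)*(d + 1)*(d - 2)
(5) = (w)*(w^2 + 4*w) = w*(w + 4)*(w)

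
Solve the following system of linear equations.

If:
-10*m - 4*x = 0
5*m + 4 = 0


Then:
m = -4/5
x = 2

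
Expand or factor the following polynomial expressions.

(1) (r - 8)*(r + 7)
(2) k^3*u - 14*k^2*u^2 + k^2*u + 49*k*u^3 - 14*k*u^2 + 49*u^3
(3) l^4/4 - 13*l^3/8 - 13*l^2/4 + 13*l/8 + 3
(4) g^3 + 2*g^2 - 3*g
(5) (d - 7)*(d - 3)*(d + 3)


(1) = r^2 - r - 56
(2) = (k - 7*u)^2*(k*u + u)
(3) = (l/4 + 1/4)*(l - 8)*(l - 1)*(l + 3/2)
(4) = g*(g - 1)*(g + 3)
(5) = d^3 - 7*d^2 - 9*d + 63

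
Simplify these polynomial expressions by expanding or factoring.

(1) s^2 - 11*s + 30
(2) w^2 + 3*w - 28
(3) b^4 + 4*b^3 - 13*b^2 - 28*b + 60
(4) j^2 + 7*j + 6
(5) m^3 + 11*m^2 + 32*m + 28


(1) = (s - 6)*(s - 5)
(2) = (w - 4)*(w + 7)
(3) = (b - 2)^2*(b + 3)*(b + 5)
(4) = (j + 1)*(j + 6)
(5) = (m + 2)^2*(m + 7)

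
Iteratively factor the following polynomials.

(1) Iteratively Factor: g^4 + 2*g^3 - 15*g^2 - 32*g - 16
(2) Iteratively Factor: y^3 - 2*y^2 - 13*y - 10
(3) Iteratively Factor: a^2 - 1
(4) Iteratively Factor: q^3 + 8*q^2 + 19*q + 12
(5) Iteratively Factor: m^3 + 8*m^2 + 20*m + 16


(1) = (g + 1)*(g^3 + g^2 - 16*g - 16) = (g + 1)^2*(g^2 - 16) = (g + 1)^2*(g + 4)*(g - 4)
(2) = (y + 1)*(y^2 - 3*y - 10) = (y + 1)*(y + 2)*(y - 5)
(3) = (a - 1)*(a + 1)
(4) = (q + 3)*(q^2 + 5*q + 4) = (q + 1)*(q + 3)*(q + 4)
(5) = (m + 4)*(m^2 + 4*m + 4) = (m + 2)*(m + 4)*(m + 2)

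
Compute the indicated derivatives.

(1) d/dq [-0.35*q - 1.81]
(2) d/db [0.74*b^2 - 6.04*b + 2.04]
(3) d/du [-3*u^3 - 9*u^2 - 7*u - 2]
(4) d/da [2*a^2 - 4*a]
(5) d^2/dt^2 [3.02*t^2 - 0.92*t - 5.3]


(1) = -0.350000000000000
(2) = 1.48*b - 6.04
(3) = -9*u^2 - 18*u - 7
(4) = 4*a - 4
(5) = 6.04000000000000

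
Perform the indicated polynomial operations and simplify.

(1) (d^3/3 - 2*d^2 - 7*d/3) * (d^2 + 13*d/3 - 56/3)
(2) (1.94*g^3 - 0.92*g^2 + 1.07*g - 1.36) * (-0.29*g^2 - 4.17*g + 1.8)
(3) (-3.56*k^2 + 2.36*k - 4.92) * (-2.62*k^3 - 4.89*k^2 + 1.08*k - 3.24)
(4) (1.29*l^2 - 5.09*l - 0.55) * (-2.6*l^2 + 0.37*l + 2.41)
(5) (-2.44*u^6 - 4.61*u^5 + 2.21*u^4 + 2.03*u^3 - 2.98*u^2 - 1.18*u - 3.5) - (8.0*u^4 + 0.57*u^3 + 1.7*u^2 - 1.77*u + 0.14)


(1) = d^5/3 - 5*d^4/9 - 155*d^3/9 + 245*d^2/9 + 392*d/9
(2) = -0.5626*g^5 - 7.823*g^4 + 7.0181*g^3 - 5.7235*g^2 + 7.5972*g - 2.448
(3) = 9.3272*k^5 + 11.2252*k^4 - 2.4948*k^3 + 38.142*k^2 - 12.96*k + 15.9408
(4) = -3.354*l^4 + 13.7113*l^3 + 2.6556*l^2 - 12.4704*l - 1.3255
(5) = -2.44*u^6 - 4.61*u^5 - 5.79*u^4 + 1.46*u^3 - 4.68*u^2 + 0.59*u - 3.64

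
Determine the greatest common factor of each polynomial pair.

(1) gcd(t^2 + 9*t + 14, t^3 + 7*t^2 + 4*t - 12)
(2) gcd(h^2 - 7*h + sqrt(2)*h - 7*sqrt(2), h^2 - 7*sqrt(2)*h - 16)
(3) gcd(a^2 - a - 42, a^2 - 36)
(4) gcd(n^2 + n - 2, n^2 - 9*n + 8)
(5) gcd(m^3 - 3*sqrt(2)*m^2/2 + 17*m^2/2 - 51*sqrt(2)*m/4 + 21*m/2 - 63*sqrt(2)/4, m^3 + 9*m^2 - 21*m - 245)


(1) = gcd((t + 2)*(t + 7), (t - 1)*(t + 2)*(t + 6)) = t + 2
(2) = h + sqrt(2)
(3) = gcd((a - 7)*(a + 6), (a - 6)*(a + 6)) = a + 6
(4) = n - 1
(5) = m + 7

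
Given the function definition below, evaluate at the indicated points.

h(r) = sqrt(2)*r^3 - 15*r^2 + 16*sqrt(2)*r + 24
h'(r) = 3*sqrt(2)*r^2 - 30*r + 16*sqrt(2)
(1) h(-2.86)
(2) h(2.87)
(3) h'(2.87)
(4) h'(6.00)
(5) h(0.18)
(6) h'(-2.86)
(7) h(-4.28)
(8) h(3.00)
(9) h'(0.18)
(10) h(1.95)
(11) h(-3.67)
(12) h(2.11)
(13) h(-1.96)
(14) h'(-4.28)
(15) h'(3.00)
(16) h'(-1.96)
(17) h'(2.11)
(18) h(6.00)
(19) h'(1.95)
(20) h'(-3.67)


(1) = -196.49
(2) = -1.18
(3) = -28.53
(4) = -4.64
(5) = 27.60
(6) = 143.13
(7) = -458.50
(8) = -4.93
(9) = 17.36
(10) = 21.57
(11) = -330.98
(12) = 18.25
(13) = -88.62
(14) = 228.75
(15) = -29.19
(16) = 97.73
(17) = -21.78
(18) = -74.77
(19) = -19.74
(20) = 189.87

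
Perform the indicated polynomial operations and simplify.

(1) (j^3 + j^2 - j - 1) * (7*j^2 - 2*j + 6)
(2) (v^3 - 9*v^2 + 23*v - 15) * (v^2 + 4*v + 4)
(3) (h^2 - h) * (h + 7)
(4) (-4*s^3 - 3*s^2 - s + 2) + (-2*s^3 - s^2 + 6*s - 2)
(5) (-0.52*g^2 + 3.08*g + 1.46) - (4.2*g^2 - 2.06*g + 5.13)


(1) = 7*j^5 + 5*j^4 - 3*j^3 + j^2 - 4*j - 6
(2) = v^5 - 5*v^4 - 9*v^3 + 41*v^2 + 32*v - 60
(3) = h^3 + 6*h^2 - 7*h
(4) = -6*s^3 - 4*s^2 + 5*s
(5) = -4.72*g^2 + 5.14*g - 3.67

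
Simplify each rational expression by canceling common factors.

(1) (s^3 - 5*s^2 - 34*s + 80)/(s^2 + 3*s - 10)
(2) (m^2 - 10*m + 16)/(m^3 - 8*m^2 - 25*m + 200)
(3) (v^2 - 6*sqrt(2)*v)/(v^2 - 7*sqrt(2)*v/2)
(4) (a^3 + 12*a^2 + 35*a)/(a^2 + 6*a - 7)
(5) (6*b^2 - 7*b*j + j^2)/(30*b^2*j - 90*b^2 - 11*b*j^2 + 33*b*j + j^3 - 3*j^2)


(1) = s - 8
(2) = (m - 2)/(m^2 - 25)
(3) = (2*v - 12*sqrt(2))/(2*v - 7*sqrt(2))
(4) = (a^2 + 5*a)/(a - 1)
(5) = (b - j)/(5*b*j - 15*b - j^2 + 3*j)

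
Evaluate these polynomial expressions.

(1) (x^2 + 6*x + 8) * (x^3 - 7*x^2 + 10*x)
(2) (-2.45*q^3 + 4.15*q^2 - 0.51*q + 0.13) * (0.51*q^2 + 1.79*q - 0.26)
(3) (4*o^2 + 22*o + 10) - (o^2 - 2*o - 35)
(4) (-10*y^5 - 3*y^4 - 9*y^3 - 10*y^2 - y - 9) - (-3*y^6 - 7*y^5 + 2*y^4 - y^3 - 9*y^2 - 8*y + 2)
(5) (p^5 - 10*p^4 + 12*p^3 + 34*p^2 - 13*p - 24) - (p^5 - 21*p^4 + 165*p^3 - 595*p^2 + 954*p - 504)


(1) = x^5 - x^4 - 24*x^3 + 4*x^2 + 80*x
(2) = -1.2495*q^5 - 2.269*q^4 + 7.8054*q^3 - 1.9256*q^2 + 0.3653*q - 0.0338
(3) = 3*o^2 + 24*o + 45
(4) = 3*y^6 - 3*y^5 - 5*y^4 - 8*y^3 - y^2 + 7*y - 11
(5) = 11*p^4 - 153*p^3 + 629*p^2 - 967*p + 480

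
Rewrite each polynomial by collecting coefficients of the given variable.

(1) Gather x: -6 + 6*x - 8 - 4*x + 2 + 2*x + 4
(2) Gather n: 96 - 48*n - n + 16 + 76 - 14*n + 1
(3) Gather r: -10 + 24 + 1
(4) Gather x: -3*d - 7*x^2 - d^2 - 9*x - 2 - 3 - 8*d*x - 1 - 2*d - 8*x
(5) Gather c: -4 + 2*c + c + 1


(1) = 4*x - 8
(2) = 189 - 63*n
(3) = 15
(4) = -d^2 - 5*d - 7*x^2 + x*(-8*d - 17) - 6
(5) = 3*c - 3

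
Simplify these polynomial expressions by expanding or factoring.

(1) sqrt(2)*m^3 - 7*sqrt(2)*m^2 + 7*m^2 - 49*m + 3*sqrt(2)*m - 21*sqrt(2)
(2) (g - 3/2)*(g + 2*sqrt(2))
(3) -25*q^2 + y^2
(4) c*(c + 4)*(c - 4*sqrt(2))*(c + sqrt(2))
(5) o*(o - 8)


(1) = (m - 7)*(m + 3*sqrt(2))*(sqrt(2)*m + 1)
(2) = g^2 - 3*g/2 + 2*sqrt(2)*g - 3*sqrt(2)
(3) = (-5*q + y)*(5*q + y)
(4) = c^4 - 3*sqrt(2)*c^3 + 4*c^3 - 12*sqrt(2)*c^2 - 8*c^2 - 32*c
(5) = o^2 - 8*o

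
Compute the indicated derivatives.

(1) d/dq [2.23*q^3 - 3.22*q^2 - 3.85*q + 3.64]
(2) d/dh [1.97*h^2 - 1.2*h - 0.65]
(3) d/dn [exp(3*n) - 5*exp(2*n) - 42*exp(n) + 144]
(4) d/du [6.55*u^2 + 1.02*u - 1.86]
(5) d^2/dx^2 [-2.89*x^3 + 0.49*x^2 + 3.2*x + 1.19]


(1) = 6.69*q^2 - 6.44*q - 3.85
(2) = 3.94*h - 1.2
(3) = (3*exp(2*n) - 10*exp(n) - 42)*exp(n)
(4) = 13.1*u + 1.02
(5) = 0.98 - 17.34*x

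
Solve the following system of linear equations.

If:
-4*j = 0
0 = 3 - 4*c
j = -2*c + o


Then:
c = 3/4
j = 0
o = 3/2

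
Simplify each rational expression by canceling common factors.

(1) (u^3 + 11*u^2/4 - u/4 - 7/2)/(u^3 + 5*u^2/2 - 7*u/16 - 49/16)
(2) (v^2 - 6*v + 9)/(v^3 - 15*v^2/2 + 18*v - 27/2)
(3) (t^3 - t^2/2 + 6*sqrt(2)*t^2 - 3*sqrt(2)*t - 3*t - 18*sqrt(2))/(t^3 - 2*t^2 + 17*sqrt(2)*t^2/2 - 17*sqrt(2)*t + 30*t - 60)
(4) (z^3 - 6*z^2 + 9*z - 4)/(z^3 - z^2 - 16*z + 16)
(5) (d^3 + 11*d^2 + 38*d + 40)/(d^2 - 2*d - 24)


(1) = (4*u + 8)/(4*u + 7)
(2) = 2/(2*v - 3)
(3) = (4*t + 6)/(4*t + 10*sqrt(2))
(4) = (z - 1)/(z + 4)
(5) = (d^2 + 7*d + 10)/(d - 6)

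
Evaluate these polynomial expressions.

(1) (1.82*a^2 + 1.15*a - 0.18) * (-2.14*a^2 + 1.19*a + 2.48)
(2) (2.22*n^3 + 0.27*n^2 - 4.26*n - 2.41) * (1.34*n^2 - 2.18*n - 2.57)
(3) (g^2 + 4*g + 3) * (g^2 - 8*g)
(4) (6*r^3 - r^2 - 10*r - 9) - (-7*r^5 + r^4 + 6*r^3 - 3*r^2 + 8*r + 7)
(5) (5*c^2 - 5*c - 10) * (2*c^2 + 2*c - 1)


(1) = -3.8948*a^4 - 0.2952*a^3 + 6.2673*a^2 + 2.6378*a - 0.4464
(2) = 2.9748*n^5 - 4.4778*n^4 - 12.0024*n^3 + 5.3635*n^2 + 16.202*n + 6.1937
(3) = g^4 - 4*g^3 - 29*g^2 - 24*g
(4) = 7*r^5 - r^4 + 2*r^2 - 18*r - 16
(5) = 10*c^4 - 35*c^2 - 15*c + 10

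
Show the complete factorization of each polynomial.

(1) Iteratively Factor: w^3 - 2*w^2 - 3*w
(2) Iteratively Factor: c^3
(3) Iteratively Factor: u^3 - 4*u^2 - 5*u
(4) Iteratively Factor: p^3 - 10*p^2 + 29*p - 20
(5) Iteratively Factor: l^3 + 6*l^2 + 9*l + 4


(1) = (w)*(w^2 - 2*w - 3) = w*(w + 1)*(w - 3)
(2) = (c)*(c^2) = c^2*(c)
(3) = (u + 1)*(u^2 - 5*u) = (u - 5)*(u + 1)*(u)
(4) = (p - 1)*(p^2 - 9*p + 20) = (p - 4)*(p - 1)*(p - 5)
(5) = (l + 1)*(l^2 + 5*l + 4) = (l + 1)*(l + 4)*(l + 1)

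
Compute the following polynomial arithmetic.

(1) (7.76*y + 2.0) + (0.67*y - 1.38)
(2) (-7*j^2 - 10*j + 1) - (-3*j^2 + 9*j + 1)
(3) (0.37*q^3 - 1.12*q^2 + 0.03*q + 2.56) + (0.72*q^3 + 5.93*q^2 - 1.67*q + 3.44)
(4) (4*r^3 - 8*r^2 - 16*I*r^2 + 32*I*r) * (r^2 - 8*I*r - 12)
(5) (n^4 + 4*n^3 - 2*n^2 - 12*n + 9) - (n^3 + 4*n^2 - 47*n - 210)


(1) = 8.43*y + 0.62
(2) = -4*j^2 - 19*j
(3) = 1.09*q^3 + 4.81*q^2 - 1.64*q + 6.0
(4) = 4*r^5 - 8*r^4 - 48*I*r^4 - 176*r^3 + 96*I*r^3 + 352*r^2 + 192*I*r^2 - 384*I*r
(5) = n^4 + 3*n^3 - 6*n^2 + 35*n + 219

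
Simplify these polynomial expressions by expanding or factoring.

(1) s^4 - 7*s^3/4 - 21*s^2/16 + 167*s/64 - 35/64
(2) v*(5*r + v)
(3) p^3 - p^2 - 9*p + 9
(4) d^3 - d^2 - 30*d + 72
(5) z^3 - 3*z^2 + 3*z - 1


(1) = (s - 7/4)*(s - 1)*(s - 1/4)*(s + 5/4)
(2) = 5*r*v + v^2
(3) = (p - 3)*(p - 1)*(p + 3)
(4) = (d - 4)*(d - 3)*(d + 6)
(5) = (z - 1)^3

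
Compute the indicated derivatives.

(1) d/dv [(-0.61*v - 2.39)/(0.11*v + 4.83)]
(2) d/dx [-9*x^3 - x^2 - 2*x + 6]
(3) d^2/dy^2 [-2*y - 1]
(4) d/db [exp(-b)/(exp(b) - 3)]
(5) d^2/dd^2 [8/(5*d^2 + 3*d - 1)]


(1) = (-0.295174*v - 12.960822)/(0.11*v + 4.83)^3
(2) = -27*x^2 - 2*x - 2
(3) = 0
(4) = (3 - 2*exp(b))*exp(-b)/(exp(2*b) - 6*exp(b) + 9)
(5) = 16*(-25*d^2 - 15*d + (10*d + 3)^2 + 5)/(5*d^2 + 3*d - 1)^3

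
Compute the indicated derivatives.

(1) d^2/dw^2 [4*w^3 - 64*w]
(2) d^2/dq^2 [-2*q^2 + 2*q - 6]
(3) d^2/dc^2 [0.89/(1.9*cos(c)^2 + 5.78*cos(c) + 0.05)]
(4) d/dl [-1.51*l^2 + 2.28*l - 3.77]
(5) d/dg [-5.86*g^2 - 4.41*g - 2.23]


(1) = 24*w
(2) = -4
(3) = (-12.8516*(1 - cos(c)^2)^2 - 29.32194*cos(c)^3 - 35.821076*cos(c)^2 + 58.90109*cos(c) + 72.149452)/(1.9*cos(c)^2 + 5.78*cos(c) + 0.05)^3
(4) = 2.28 - 3.02*l
(5) = -11.72*g - 4.41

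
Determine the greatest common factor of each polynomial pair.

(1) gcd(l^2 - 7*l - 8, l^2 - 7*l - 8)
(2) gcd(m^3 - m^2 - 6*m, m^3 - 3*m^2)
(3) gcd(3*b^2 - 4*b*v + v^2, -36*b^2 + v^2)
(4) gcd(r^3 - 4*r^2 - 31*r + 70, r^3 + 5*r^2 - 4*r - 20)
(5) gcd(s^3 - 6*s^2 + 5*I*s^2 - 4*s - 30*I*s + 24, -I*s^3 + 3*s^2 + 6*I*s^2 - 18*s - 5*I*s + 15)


(1) = l^2 - 7*l - 8
(2) = m^2 - 3*m
(3) = 1
(4) = r^2 + 3*r - 10
(5) = 1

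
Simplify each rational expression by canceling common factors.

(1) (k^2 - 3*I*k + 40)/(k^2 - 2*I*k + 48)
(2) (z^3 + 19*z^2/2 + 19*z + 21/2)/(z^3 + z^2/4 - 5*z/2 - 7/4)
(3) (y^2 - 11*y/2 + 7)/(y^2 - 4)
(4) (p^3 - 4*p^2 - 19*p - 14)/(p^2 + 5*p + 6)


(1) = (k + 5*I)/(k + 6*I)
(2) = (4*z^2 + 34*z + 42)/(4*z^2 - 3*z - 7)
(3) = (2*y - 7)/(2*y + 4)
(4) = (p^2 - 6*p - 7)/(p + 3)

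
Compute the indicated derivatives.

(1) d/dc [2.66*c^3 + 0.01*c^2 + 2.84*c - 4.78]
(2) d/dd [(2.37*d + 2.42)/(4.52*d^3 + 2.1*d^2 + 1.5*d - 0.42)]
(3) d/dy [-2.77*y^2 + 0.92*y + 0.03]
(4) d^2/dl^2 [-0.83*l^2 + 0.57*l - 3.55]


(1) = 7.98*c^2 + 0.02*c + 2.84
(2) = (10.7124*d^3 + 4.977*d^2 + 3.555*d - (2.37*d + 2.42)*(13.56*d^2 + 4.2*d + 1.5) - 0.9954)/(4.52*d^3 + 2.1*d^2 + 1.5*d - 0.42)^2
(3) = 0.92 - 5.54*y
(4) = -1.66000000000000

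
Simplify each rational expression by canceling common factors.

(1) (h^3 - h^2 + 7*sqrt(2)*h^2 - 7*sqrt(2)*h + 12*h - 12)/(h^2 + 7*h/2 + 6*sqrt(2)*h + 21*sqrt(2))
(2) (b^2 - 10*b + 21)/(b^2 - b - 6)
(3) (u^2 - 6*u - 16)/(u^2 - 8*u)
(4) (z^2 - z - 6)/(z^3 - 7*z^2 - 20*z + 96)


(1) = (2*h^2 + h*(-2 + 2*sqrt(2)) - 2*sqrt(2))/(2*h + 7)
(2) = (b - 7)/(b + 2)
(3) = (u + 2)/u
(4) = (z + 2)/(z^2 - 4*z - 32)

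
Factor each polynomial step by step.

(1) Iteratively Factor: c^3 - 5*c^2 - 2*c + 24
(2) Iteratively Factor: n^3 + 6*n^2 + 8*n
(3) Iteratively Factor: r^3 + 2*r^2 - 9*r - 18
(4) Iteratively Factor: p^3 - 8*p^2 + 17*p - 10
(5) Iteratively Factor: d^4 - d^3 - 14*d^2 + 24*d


(1) = (c + 2)*(c^2 - 7*c + 12) = (c - 3)*(c + 2)*(c - 4)
(2) = (n)*(n^2 + 6*n + 8) = n*(n + 4)*(n + 2)
(3) = (r + 2)*(r^2 - 9) = (r + 2)*(r + 3)*(r - 3)
(4) = (p - 5)*(p^2 - 3*p + 2) = (p - 5)*(p - 1)*(p - 2)
(5) = (d - 2)*(d^3 + d^2 - 12*d) = d*(d - 2)*(d^2 + d - 12) = d*(d - 2)*(d + 4)*(d - 3)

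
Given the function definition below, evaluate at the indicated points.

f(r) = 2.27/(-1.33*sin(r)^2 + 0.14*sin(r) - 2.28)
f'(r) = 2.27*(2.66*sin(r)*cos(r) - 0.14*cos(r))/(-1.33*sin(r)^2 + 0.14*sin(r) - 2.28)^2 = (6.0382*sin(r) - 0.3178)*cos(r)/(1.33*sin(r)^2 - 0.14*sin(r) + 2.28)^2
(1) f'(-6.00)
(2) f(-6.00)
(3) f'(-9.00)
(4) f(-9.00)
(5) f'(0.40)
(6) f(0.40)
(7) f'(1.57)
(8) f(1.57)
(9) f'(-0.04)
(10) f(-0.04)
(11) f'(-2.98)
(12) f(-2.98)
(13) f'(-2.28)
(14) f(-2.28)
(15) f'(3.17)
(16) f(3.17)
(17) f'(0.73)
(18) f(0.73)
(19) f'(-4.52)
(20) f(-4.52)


(1) = 0.24
(2) = -0.97
(3) = 0.39
(4) = -0.89
(5) = 0.32
(6) = -0.94
(7) = 0.00
(8) = -0.65
(9) = -0.11
(10) = -0.99
(11) = 0.23
(12) = -0.97
(13) = 0.32
(14) = -0.72
(15) = 0.09
(16) = -0.99
(17) = 0.36
(18) = -0.82
(19) = -0.09
(20) = -0.66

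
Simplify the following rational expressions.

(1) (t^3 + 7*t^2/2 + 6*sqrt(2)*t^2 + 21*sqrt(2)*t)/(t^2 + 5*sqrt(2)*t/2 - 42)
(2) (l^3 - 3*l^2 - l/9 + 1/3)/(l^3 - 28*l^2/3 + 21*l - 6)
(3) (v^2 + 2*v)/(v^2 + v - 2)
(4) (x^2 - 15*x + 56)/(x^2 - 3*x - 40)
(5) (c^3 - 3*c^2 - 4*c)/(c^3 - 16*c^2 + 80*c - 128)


(1) = (4*t^2 + 14*t)/(4*t - 14*sqrt(2))
(2) = (3*l + 1)/(3*l - 18)
(3) = v/(v - 1)
(4) = (x - 7)/(x + 5)
(5) = (c^2 + c)/(c^2 - 12*c + 32)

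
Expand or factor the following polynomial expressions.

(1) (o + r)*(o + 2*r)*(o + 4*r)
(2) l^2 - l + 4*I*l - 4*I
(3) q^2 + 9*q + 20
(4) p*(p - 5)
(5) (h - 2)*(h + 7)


(1) = o^3 + 7*o^2*r + 14*o*r^2 + 8*r^3
(2) = (l - 1)*(l + 4*I)
(3) = (q + 4)*(q + 5)
(4) = p^2 - 5*p
(5) = h^2 + 5*h - 14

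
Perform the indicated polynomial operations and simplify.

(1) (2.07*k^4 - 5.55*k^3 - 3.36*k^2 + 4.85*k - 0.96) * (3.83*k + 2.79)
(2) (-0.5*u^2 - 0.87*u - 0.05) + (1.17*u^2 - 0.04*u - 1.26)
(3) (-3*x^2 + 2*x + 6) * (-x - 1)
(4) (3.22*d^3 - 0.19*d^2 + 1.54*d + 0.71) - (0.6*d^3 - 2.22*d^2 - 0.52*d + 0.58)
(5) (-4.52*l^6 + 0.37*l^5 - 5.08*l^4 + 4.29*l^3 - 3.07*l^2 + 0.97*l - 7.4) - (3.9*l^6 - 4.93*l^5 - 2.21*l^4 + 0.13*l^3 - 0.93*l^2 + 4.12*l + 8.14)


(1) = 7.9281*k^5 - 15.4812*k^4 - 28.3533*k^3 + 9.2011*k^2 + 9.8547*k - 2.6784
(2) = 0.67*u^2 - 0.91*u - 1.31
(3) = 3*x^3 + x^2 - 8*x - 6
(4) = 2.62*d^3 + 2.03*d^2 + 2.06*d + 0.13
(5) = -8.42*l^6 + 5.3*l^5 - 2.87*l^4 + 4.16*l^3 - 2.14*l^2 - 3.15*l - 15.54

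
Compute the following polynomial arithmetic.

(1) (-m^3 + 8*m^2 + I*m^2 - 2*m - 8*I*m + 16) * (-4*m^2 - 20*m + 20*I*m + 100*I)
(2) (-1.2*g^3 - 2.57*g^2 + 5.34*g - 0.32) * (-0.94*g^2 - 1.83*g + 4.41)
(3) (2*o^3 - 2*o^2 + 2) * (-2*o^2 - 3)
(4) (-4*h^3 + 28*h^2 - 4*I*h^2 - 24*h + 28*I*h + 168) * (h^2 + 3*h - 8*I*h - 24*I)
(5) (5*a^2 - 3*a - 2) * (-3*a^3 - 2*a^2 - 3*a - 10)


(1) = 4*m^5 - 12*m^4 - 24*I*m^4 - 172*m^3 + 72*I*m^3 + 36*m^2 + 920*I*m^2 + 480*m + 120*I*m + 1600*I
(2) = 1.128*g^5 + 4.6118*g^4 - 5.6085*g^3 - 20.8051*g^2 + 24.135*g - 1.4112
(3) = -4*o^5 + 4*o^4 - 6*o^3 + 2*o^2 - 6
(4) = -4*h^5 + 16*h^4 + 28*I*h^4 + 28*h^3 - 112*I*h^3 + 224*h^2 - 396*I*h^2 + 1176*h - 768*I*h - 4032*I
(5) = -15*a^5 - a^4 - 3*a^3 - 37*a^2 + 36*a + 20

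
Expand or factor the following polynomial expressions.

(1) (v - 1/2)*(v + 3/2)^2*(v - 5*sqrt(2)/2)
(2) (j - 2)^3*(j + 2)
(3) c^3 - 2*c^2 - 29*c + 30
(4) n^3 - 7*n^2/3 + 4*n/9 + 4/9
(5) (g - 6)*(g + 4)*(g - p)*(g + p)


(1) = v^4 - 5*sqrt(2)*v^3/2 + 5*v^3/2 - 25*sqrt(2)*v^2/4 + 3*v^2/4 - 15*sqrt(2)*v/8 - 9*v/8 + 45*sqrt(2)/16
(2) = j^4 - 4*j^3 + 16*j - 16
(3) = (c - 6)*(c - 1)*(c + 5)
(4) = (n - 2)*(n - 2/3)*(n + 1/3)
(5) = g^4 - 2*g^3 - g^2*p^2 - 24*g^2 + 2*g*p^2 + 24*p^2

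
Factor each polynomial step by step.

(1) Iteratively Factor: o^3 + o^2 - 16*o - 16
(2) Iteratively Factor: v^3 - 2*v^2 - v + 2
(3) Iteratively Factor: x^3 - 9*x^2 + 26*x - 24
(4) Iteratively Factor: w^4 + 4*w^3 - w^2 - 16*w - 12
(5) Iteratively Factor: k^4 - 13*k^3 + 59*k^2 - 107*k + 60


(1) = (o - 4)*(o^2 + 5*o + 4) = (o - 4)*(o + 1)*(o + 4)
(2) = (v - 1)*(v^2 - v - 2) = (v - 2)*(v - 1)*(v + 1)
(3) = (x - 4)*(x^2 - 5*x + 6) = (x - 4)*(x - 3)*(x - 2)
(4) = (w + 1)*(w^3 + 3*w^2 - 4*w - 12) = (w + 1)*(w + 3)*(w^2 - 4) = (w + 1)*(w + 2)*(w + 3)*(w - 2)
(5) = (k - 1)*(k^3 - 12*k^2 + 47*k - 60) = (k - 4)*(k - 1)*(k^2 - 8*k + 15) = (k - 4)*(k - 3)*(k - 1)*(k - 5)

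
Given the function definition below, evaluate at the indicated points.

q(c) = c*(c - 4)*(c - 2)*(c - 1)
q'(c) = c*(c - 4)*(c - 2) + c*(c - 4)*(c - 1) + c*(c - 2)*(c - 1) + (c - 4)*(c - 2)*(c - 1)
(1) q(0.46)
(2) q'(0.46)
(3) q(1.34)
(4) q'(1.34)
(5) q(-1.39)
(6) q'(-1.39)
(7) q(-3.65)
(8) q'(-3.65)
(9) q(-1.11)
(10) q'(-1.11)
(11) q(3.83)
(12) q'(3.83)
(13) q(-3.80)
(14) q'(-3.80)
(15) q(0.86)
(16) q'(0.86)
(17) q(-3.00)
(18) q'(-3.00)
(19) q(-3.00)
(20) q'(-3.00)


(1) = -1.35
(2) = 0.83
(3) = 0.80
(4) = 1.44
(5) = 60.70
(6) = -98.24
(7) = 733.59
(8) = -584.48
(9) = 37.22
(10) = -70.42
(11) = -3.37
(12) = 15.92
(13) = 825.18
(14) = -637.13
(15) = -0.43
(16) = 3.09
(17) = 420.00
(18) = -389.00
(19) = 420.00
(20) = -389.00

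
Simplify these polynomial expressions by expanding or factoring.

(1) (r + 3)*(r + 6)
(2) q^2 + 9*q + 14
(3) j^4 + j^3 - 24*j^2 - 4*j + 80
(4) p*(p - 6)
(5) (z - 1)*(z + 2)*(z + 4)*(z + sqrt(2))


(1) = r^2 + 9*r + 18
(2) = (q + 2)*(q + 7)
(3) = (j - 4)*(j - 2)*(j + 2)*(j + 5)
(4) = p^2 - 6*p
(5) = z^4 + sqrt(2)*z^3 + 5*z^3 + 2*z^2 + 5*sqrt(2)*z^2 - 8*z + 2*sqrt(2)*z - 8*sqrt(2)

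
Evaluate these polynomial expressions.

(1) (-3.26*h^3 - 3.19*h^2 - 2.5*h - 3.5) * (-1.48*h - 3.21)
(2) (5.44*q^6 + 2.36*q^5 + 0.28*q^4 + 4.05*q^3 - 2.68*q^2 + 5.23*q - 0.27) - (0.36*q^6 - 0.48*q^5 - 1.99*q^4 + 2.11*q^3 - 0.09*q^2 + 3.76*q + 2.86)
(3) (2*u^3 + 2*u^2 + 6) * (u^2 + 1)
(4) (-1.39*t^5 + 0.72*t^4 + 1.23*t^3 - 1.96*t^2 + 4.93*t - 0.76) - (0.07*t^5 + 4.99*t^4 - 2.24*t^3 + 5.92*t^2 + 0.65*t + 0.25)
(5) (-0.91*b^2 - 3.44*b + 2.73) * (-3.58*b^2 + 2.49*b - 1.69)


(1) = 4.8248*h^4 + 15.1858*h^3 + 13.9399*h^2 + 13.205*h + 11.235
(2) = 5.08*q^6 + 2.84*q^5 + 2.27*q^4 + 1.94*q^3 - 2.59*q^2 + 1.47*q - 3.13
(3) = 2*u^5 + 2*u^4 + 2*u^3 + 8*u^2 + 6
(4) = -1.46*t^5 - 4.27*t^4 + 3.47*t^3 - 7.88*t^2 + 4.28*t - 1.01
(5) = 3.2578*b^4 + 10.0493*b^3 - 16.8011*b^2 + 12.6113*b - 4.6137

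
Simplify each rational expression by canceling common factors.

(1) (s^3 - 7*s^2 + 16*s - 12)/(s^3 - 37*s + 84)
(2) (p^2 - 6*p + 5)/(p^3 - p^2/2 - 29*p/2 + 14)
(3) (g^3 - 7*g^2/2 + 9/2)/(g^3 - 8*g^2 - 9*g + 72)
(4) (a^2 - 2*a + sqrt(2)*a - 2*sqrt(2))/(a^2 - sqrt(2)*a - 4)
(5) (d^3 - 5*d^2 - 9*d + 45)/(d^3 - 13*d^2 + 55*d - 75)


(1) = (s^2 - 4*s + 4)/(s^2 + 3*s - 28)
(2) = (2*p - 10)/(2*p^2 + p - 28)
(3) = (2*g^2 - g - 3)/(2*g^2 - 10*g - 48)
(4) = (a - 2)/(a - 2*sqrt(2))
(5) = (d + 3)/(d - 5)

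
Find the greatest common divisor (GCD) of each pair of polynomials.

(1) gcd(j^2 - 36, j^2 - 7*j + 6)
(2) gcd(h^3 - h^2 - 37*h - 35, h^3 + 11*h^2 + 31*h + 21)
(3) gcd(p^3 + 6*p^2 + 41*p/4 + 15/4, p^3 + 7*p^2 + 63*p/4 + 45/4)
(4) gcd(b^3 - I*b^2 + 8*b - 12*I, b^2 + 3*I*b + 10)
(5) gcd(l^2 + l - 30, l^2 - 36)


(1) = j - 6
(2) = h + 1
(3) = p^2 + 11*p/2 + 15/2
(4) = gcd((b - 2*I)^2*(b + 3*I), (b - 2*I)*(b + 5*I)) = b - 2*I
(5) = gcd((l - 5)*(l + 6), (l - 6)*(l + 6)) = l + 6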